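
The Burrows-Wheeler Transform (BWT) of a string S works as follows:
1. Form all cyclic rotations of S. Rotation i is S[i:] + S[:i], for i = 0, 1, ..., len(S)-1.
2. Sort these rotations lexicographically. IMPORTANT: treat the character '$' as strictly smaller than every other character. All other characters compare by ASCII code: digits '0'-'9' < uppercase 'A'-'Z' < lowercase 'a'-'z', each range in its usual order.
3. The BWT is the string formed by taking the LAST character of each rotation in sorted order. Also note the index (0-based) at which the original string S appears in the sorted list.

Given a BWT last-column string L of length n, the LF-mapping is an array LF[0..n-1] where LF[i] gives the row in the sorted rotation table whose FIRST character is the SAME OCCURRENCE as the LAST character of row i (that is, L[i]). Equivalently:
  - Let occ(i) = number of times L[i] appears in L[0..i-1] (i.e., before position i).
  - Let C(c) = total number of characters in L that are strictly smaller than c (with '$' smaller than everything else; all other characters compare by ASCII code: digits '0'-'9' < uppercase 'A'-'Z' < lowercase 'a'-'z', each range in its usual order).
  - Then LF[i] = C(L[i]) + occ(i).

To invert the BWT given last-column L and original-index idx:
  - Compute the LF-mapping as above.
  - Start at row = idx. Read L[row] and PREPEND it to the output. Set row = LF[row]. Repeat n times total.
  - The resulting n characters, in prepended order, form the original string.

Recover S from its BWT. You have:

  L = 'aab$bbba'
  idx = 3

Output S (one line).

Answer: abbbbaa$

Derivation:
LF mapping: 1 2 4 0 5 6 7 3
Walk LF starting at row 3, prepending L[row]:
  step 1: row=3, L[3]='$', prepend. Next row=LF[3]=0
  step 2: row=0, L[0]='a', prepend. Next row=LF[0]=1
  step 3: row=1, L[1]='a', prepend. Next row=LF[1]=2
  step 4: row=2, L[2]='b', prepend. Next row=LF[2]=4
  step 5: row=4, L[4]='b', prepend. Next row=LF[4]=5
  step 6: row=5, L[5]='b', prepend. Next row=LF[5]=6
  step 7: row=6, L[6]='b', prepend. Next row=LF[6]=7
  step 8: row=7, L[7]='a', prepend. Next row=LF[7]=3
Reversed output: abbbbaa$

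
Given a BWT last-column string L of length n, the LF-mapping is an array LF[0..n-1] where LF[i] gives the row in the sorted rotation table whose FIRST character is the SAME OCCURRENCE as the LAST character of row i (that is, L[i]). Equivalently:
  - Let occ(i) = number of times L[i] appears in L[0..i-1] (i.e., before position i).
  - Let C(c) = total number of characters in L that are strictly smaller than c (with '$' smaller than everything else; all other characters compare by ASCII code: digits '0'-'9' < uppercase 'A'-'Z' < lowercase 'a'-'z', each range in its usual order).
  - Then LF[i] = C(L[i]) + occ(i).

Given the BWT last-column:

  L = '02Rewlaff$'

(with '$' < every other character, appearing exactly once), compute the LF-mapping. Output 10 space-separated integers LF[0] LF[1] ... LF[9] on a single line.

Answer: 1 2 3 5 9 8 4 6 7 0

Derivation:
Char counts: '$':1, '0':1, '2':1, 'R':1, 'a':1, 'e':1, 'f':2, 'l':1, 'w':1
C (first-col start): C('$')=0, C('0')=1, C('2')=2, C('R')=3, C('a')=4, C('e')=5, C('f')=6, C('l')=8, C('w')=9
L[0]='0': occ=0, LF[0]=C('0')+0=1+0=1
L[1]='2': occ=0, LF[1]=C('2')+0=2+0=2
L[2]='R': occ=0, LF[2]=C('R')+0=3+0=3
L[3]='e': occ=0, LF[3]=C('e')+0=5+0=5
L[4]='w': occ=0, LF[4]=C('w')+0=9+0=9
L[5]='l': occ=0, LF[5]=C('l')+0=8+0=8
L[6]='a': occ=0, LF[6]=C('a')+0=4+0=4
L[7]='f': occ=0, LF[7]=C('f')+0=6+0=6
L[8]='f': occ=1, LF[8]=C('f')+1=6+1=7
L[9]='$': occ=0, LF[9]=C('$')+0=0+0=0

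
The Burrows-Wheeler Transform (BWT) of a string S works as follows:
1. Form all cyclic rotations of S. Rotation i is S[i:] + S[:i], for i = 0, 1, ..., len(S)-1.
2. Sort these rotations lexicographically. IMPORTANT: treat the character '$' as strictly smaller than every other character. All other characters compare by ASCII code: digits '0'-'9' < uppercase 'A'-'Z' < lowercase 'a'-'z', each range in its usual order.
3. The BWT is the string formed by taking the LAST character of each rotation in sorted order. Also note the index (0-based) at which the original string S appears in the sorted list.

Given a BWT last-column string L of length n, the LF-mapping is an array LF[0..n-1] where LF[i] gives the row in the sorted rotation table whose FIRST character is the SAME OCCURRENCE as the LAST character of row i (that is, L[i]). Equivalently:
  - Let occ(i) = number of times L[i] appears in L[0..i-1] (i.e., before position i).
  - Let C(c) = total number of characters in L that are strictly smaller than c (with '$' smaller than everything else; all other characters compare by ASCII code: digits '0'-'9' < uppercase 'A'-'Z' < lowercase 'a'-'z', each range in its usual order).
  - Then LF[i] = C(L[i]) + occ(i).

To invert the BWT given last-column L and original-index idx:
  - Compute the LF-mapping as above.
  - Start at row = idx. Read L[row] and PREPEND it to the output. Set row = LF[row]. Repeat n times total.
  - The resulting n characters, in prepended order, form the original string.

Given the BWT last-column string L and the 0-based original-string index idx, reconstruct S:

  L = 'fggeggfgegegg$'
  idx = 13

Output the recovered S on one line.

LF mapping: 4 6 7 1 8 9 5 10 2 11 3 12 13 0
Walk LF starting at row 13, prepending L[row]:
  step 1: row=13, L[13]='$', prepend. Next row=LF[13]=0
  step 2: row=0, L[0]='f', prepend. Next row=LF[0]=4
  step 3: row=4, L[4]='g', prepend. Next row=LF[4]=8
  step 4: row=8, L[8]='e', prepend. Next row=LF[8]=2
  step 5: row=2, L[2]='g', prepend. Next row=LF[2]=7
  step 6: row=7, L[7]='g', prepend. Next row=LF[7]=10
  step 7: row=10, L[10]='e', prepend. Next row=LF[10]=3
  step 8: row=3, L[3]='e', prepend. Next row=LF[3]=1
  step 9: row=1, L[1]='g', prepend. Next row=LF[1]=6
  step 10: row=6, L[6]='f', prepend. Next row=LF[6]=5
  step 11: row=5, L[5]='g', prepend. Next row=LF[5]=9
  step 12: row=9, L[9]='g', prepend. Next row=LF[9]=11
  step 13: row=11, L[11]='g', prepend. Next row=LF[11]=12
  step 14: row=12, L[12]='g', prepend. Next row=LF[12]=13
Reversed output: ggggfgeeggegf$

Answer: ggggfgeeggegf$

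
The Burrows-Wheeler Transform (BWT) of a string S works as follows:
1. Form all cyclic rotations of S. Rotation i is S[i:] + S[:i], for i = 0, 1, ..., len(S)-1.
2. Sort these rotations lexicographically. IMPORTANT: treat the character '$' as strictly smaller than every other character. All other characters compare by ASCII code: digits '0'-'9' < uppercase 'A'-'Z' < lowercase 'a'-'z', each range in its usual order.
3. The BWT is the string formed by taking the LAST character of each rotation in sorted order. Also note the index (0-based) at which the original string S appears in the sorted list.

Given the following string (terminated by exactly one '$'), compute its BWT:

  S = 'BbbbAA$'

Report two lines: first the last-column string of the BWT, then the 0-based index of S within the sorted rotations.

Answer: AAb$bbB
3

Derivation:
All 7 rotations (rotation i = S[i:]+S[:i]):
  rot[0] = BbbbAA$
  rot[1] = bbbAA$B
  rot[2] = bbAA$Bb
  rot[3] = bAA$Bbb
  rot[4] = AA$Bbbb
  rot[5] = A$BbbbA
  rot[6] = $BbbbAA
Sorted (with $ < everything):
  sorted[0] = $BbbbAA  (last char: 'A')
  sorted[1] = A$BbbbA  (last char: 'A')
  sorted[2] = AA$Bbbb  (last char: 'b')
  sorted[3] = BbbbAA$  (last char: '$')
  sorted[4] = bAA$Bbb  (last char: 'b')
  sorted[5] = bbAA$Bb  (last char: 'b')
  sorted[6] = bbbAA$B  (last char: 'B')
Last column: AAb$bbB
Original string S is at sorted index 3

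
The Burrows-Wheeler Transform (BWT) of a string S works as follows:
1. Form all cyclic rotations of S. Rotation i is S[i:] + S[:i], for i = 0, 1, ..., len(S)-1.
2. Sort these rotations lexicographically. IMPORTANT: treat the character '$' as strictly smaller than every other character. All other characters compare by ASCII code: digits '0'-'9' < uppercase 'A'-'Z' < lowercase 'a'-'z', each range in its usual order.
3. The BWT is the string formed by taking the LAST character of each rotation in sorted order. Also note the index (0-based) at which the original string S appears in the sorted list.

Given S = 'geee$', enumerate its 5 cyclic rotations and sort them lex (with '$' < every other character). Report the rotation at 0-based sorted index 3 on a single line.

Answer: eee$g

Derivation:
All 5 rotations (rotation i = S[i:]+S[:i]):
  rot[0] = geee$
  rot[1] = eee$g
  rot[2] = ee$ge
  rot[3] = e$gee
  rot[4] = $geee
Sorted (with $ < everything):
  sorted[0] = $geee
  sorted[1] = e$gee
  sorted[2] = ee$ge
  sorted[3] = eee$g
  sorted[4] = geee$
sorted[3] = eee$g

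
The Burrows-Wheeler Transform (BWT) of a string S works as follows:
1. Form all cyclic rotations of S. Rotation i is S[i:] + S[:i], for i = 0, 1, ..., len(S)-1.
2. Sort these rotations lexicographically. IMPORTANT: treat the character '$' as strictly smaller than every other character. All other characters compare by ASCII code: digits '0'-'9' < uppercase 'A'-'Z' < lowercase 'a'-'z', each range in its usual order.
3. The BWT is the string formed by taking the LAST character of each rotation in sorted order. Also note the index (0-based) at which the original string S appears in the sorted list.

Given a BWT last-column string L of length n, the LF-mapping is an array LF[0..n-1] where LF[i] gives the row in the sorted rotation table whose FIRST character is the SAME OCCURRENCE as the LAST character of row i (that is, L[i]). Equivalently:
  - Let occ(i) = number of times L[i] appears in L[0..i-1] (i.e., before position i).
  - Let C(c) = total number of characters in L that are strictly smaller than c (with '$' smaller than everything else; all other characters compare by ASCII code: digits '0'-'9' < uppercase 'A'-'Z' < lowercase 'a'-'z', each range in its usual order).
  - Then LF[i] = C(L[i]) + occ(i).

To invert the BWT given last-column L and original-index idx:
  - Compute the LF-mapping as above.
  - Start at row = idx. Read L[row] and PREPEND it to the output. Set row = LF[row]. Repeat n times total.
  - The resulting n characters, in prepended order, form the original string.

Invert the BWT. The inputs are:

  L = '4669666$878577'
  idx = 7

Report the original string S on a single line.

LF mapping: 1 3 4 13 5 6 7 0 11 8 12 2 9 10
Walk LF starting at row 7, prepending L[row]:
  step 1: row=7, L[7]='$', prepend. Next row=LF[7]=0
  step 2: row=0, L[0]='4', prepend. Next row=LF[0]=1
  step 3: row=1, L[1]='6', prepend. Next row=LF[1]=3
  step 4: row=3, L[3]='9', prepend. Next row=LF[3]=13
  step 5: row=13, L[13]='7', prepend. Next row=LF[13]=10
  step 6: row=10, L[10]='8', prepend. Next row=LF[10]=12
  step 7: row=12, L[12]='7', prepend. Next row=LF[12]=9
  step 8: row=9, L[9]='7', prepend. Next row=LF[9]=8
  step 9: row=8, L[8]='8', prepend. Next row=LF[8]=11
  step 10: row=11, L[11]='5', prepend. Next row=LF[11]=2
  step 11: row=2, L[2]='6', prepend. Next row=LF[2]=4
  step 12: row=4, L[4]='6', prepend. Next row=LF[4]=5
  step 13: row=5, L[5]='6', prepend. Next row=LF[5]=6
  step 14: row=6, L[6]='6', prepend. Next row=LF[6]=7
Reversed output: 6666587787964$

Answer: 6666587787964$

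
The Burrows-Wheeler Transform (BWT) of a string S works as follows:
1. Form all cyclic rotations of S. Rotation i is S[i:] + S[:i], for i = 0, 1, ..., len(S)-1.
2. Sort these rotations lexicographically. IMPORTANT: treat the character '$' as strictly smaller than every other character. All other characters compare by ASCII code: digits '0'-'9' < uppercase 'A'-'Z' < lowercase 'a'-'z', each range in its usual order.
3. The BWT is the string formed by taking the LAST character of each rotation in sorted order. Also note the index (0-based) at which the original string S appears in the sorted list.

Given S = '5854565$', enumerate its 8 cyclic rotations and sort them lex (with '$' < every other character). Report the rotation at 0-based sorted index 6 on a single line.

Answer: 65$58545

Derivation:
All 8 rotations (rotation i = S[i:]+S[:i]):
  rot[0] = 5854565$
  rot[1] = 854565$5
  rot[2] = 54565$58
  rot[3] = 4565$585
  rot[4] = 565$5854
  rot[5] = 65$58545
  rot[6] = 5$585456
  rot[7] = $5854565
Sorted (with $ < everything):
  sorted[0] = $5854565
  sorted[1] = 4565$585
  sorted[2] = 5$585456
  sorted[3] = 54565$58
  sorted[4] = 565$5854
  sorted[5] = 5854565$
  sorted[6] = 65$58545
  sorted[7] = 854565$5
sorted[6] = 65$58545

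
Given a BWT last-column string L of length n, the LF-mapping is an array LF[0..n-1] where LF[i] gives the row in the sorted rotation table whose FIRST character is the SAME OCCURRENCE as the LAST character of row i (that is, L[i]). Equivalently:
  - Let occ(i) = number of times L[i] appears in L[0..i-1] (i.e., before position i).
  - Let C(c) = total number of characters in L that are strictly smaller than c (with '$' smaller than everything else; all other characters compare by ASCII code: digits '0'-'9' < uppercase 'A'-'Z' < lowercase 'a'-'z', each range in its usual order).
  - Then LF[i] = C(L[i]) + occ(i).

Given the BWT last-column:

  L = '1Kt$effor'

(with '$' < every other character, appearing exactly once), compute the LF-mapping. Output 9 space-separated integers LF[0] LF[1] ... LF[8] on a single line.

Answer: 1 2 8 0 3 4 5 6 7

Derivation:
Char counts: '$':1, '1':1, 'K':1, 'e':1, 'f':2, 'o':1, 'r':1, 't':1
C (first-col start): C('$')=0, C('1')=1, C('K')=2, C('e')=3, C('f')=4, C('o')=6, C('r')=7, C('t')=8
L[0]='1': occ=0, LF[0]=C('1')+0=1+0=1
L[1]='K': occ=0, LF[1]=C('K')+0=2+0=2
L[2]='t': occ=0, LF[2]=C('t')+0=8+0=8
L[3]='$': occ=0, LF[3]=C('$')+0=0+0=0
L[4]='e': occ=0, LF[4]=C('e')+0=3+0=3
L[5]='f': occ=0, LF[5]=C('f')+0=4+0=4
L[6]='f': occ=1, LF[6]=C('f')+1=4+1=5
L[7]='o': occ=0, LF[7]=C('o')+0=6+0=6
L[8]='r': occ=0, LF[8]=C('r')+0=7+0=7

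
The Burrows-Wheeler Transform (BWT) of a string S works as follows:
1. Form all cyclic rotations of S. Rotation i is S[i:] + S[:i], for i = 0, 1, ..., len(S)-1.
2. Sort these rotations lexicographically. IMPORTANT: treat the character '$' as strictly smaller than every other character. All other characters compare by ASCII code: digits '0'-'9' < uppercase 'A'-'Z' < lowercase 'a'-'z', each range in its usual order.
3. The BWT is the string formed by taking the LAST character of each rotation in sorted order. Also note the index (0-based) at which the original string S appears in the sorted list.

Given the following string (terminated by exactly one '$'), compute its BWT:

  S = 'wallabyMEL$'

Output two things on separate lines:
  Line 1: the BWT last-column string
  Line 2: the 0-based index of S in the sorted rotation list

All 11 rotations (rotation i = S[i:]+S[:i]):
  rot[0] = wallabyMEL$
  rot[1] = allabyMEL$w
  rot[2] = llabyMEL$wa
  rot[3] = labyMEL$wal
  rot[4] = abyMEL$wall
  rot[5] = byMEL$walla
  rot[6] = yMEL$wallab
  rot[7] = MEL$wallaby
  rot[8] = EL$wallabyM
  rot[9] = L$wallabyME
  rot[10] = $wallabyMEL
Sorted (with $ < everything):
  sorted[0] = $wallabyMEL  (last char: 'L')
  sorted[1] = EL$wallabyM  (last char: 'M')
  sorted[2] = L$wallabyME  (last char: 'E')
  sorted[3] = MEL$wallaby  (last char: 'y')
  sorted[4] = abyMEL$wall  (last char: 'l')
  sorted[5] = allabyMEL$w  (last char: 'w')
  sorted[6] = byMEL$walla  (last char: 'a')
  sorted[7] = labyMEL$wal  (last char: 'l')
  sorted[8] = llabyMEL$wa  (last char: 'a')
  sorted[9] = wallabyMEL$  (last char: '$')
  sorted[10] = yMEL$wallab  (last char: 'b')
Last column: LMEylwala$b
Original string S is at sorted index 9

Answer: LMEylwala$b
9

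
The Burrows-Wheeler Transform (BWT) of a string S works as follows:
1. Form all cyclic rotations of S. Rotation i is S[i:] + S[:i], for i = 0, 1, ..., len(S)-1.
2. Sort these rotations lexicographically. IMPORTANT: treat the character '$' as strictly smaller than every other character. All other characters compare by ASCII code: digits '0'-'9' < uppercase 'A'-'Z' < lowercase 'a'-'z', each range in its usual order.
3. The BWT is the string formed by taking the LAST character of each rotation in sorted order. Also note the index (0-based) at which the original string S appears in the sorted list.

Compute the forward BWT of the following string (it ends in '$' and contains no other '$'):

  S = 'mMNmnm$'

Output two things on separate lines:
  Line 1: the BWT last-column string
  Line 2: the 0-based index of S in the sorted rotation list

All 7 rotations (rotation i = S[i:]+S[:i]):
  rot[0] = mMNmnm$
  rot[1] = MNmnm$m
  rot[2] = Nmnm$mM
  rot[3] = mnm$mMN
  rot[4] = nm$mMNm
  rot[5] = m$mMNmn
  rot[6] = $mMNmnm
Sorted (with $ < everything):
  sorted[0] = $mMNmnm  (last char: 'm')
  sorted[1] = MNmnm$m  (last char: 'm')
  sorted[2] = Nmnm$mM  (last char: 'M')
  sorted[3] = m$mMNmn  (last char: 'n')
  sorted[4] = mMNmnm$  (last char: '$')
  sorted[5] = mnm$mMN  (last char: 'N')
  sorted[6] = nm$mMNm  (last char: 'm')
Last column: mmMn$Nm
Original string S is at sorted index 4

Answer: mmMn$Nm
4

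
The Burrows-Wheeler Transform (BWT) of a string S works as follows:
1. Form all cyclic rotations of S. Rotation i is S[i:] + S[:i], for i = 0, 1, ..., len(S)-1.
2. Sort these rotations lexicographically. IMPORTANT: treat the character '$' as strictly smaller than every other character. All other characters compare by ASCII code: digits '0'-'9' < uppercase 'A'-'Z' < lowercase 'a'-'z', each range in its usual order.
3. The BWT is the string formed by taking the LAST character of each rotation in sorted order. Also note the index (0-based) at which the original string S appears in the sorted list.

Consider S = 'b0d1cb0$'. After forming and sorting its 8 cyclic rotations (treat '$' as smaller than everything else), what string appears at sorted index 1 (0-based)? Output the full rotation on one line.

All 8 rotations (rotation i = S[i:]+S[:i]):
  rot[0] = b0d1cb0$
  rot[1] = 0d1cb0$b
  rot[2] = d1cb0$b0
  rot[3] = 1cb0$b0d
  rot[4] = cb0$b0d1
  rot[5] = b0$b0d1c
  rot[6] = 0$b0d1cb
  rot[7] = $b0d1cb0
Sorted (with $ < everything):
  sorted[0] = $b0d1cb0
  sorted[1] = 0$b0d1cb
  sorted[2] = 0d1cb0$b
  sorted[3] = 1cb0$b0d
  sorted[4] = b0$b0d1c
  sorted[5] = b0d1cb0$
  sorted[6] = cb0$b0d1
  sorted[7] = d1cb0$b0
sorted[1] = 0$b0d1cb

Answer: 0$b0d1cb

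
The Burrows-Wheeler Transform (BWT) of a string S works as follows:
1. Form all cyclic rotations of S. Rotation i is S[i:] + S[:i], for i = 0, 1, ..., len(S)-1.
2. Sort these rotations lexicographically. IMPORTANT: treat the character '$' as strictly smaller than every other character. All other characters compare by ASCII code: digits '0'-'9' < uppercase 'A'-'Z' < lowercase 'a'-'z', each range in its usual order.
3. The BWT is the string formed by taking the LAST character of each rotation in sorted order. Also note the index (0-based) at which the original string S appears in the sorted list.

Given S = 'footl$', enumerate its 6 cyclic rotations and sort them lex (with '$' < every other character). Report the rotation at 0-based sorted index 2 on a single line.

Answer: l$foot

Derivation:
All 6 rotations (rotation i = S[i:]+S[:i]):
  rot[0] = footl$
  rot[1] = ootl$f
  rot[2] = otl$fo
  rot[3] = tl$foo
  rot[4] = l$foot
  rot[5] = $footl
Sorted (with $ < everything):
  sorted[0] = $footl
  sorted[1] = footl$
  sorted[2] = l$foot
  sorted[3] = ootl$f
  sorted[4] = otl$fo
  sorted[5] = tl$foo
sorted[2] = l$foot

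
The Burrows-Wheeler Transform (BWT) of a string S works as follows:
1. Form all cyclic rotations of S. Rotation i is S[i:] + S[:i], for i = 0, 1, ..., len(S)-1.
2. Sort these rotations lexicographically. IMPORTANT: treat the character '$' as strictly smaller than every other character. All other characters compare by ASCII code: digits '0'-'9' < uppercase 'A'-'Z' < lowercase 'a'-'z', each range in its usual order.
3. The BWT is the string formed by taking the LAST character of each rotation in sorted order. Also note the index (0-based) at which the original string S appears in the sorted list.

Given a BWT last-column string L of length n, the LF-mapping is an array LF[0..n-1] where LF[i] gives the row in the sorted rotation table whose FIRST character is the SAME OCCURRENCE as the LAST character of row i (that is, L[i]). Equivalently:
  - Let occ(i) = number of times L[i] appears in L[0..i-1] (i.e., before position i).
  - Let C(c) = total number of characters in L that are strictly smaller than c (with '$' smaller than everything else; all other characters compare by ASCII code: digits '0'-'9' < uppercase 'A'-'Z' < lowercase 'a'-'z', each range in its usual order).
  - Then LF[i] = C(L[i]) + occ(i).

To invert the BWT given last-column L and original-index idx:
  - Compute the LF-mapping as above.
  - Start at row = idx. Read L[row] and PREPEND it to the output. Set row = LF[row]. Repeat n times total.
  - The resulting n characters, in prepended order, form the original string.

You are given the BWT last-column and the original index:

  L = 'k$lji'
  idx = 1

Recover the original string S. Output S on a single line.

Answer: iljk$

Derivation:
LF mapping: 3 0 4 2 1
Walk LF starting at row 1, prepending L[row]:
  step 1: row=1, L[1]='$', prepend. Next row=LF[1]=0
  step 2: row=0, L[0]='k', prepend. Next row=LF[0]=3
  step 3: row=3, L[3]='j', prepend. Next row=LF[3]=2
  step 4: row=2, L[2]='l', prepend. Next row=LF[2]=4
  step 5: row=4, L[4]='i', prepend. Next row=LF[4]=1
Reversed output: iljk$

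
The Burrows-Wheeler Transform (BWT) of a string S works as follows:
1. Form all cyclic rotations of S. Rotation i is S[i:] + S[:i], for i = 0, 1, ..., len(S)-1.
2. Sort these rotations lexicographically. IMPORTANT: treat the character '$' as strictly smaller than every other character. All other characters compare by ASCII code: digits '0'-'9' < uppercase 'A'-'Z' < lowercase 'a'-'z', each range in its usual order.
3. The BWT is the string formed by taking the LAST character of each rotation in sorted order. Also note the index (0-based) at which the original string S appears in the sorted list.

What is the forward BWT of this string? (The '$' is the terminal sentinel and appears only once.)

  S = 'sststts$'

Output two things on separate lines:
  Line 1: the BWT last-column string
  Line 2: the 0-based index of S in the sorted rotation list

Answer: st$sttss
2

Derivation:
All 8 rotations (rotation i = S[i:]+S[:i]):
  rot[0] = sststts$
  rot[1] = ststts$s
  rot[2] = tstts$ss
  rot[3] = stts$sst
  rot[4] = tts$ssts
  rot[5] = ts$sstst
  rot[6] = s$sststt
  rot[7] = $sststts
Sorted (with $ < everything):
  sorted[0] = $sststts  (last char: 's')
  sorted[1] = s$sststt  (last char: 't')
  sorted[2] = sststts$  (last char: '$')
  sorted[3] = ststts$s  (last char: 's')
  sorted[4] = stts$sst  (last char: 't')
  sorted[5] = ts$sstst  (last char: 't')
  sorted[6] = tstts$ss  (last char: 's')
  sorted[7] = tts$ssts  (last char: 's')
Last column: st$sttss
Original string S is at sorted index 2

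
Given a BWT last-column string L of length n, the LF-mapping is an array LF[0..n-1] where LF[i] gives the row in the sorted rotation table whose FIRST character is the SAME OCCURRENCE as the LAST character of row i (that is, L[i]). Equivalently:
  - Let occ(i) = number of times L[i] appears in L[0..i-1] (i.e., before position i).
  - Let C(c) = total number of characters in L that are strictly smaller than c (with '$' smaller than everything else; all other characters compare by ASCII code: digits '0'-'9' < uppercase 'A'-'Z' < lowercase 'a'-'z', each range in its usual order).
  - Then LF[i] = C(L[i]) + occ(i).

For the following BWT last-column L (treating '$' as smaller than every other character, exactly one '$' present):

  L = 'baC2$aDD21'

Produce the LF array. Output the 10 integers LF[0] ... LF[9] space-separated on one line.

Char counts: '$':1, '1':1, '2':2, 'C':1, 'D':2, 'a':2, 'b':1
C (first-col start): C('$')=0, C('1')=1, C('2')=2, C('C')=4, C('D')=5, C('a')=7, C('b')=9
L[0]='b': occ=0, LF[0]=C('b')+0=9+0=9
L[1]='a': occ=0, LF[1]=C('a')+0=7+0=7
L[2]='C': occ=0, LF[2]=C('C')+0=4+0=4
L[3]='2': occ=0, LF[3]=C('2')+0=2+0=2
L[4]='$': occ=0, LF[4]=C('$')+0=0+0=0
L[5]='a': occ=1, LF[5]=C('a')+1=7+1=8
L[6]='D': occ=0, LF[6]=C('D')+0=5+0=5
L[7]='D': occ=1, LF[7]=C('D')+1=5+1=6
L[8]='2': occ=1, LF[8]=C('2')+1=2+1=3
L[9]='1': occ=0, LF[9]=C('1')+0=1+0=1

Answer: 9 7 4 2 0 8 5 6 3 1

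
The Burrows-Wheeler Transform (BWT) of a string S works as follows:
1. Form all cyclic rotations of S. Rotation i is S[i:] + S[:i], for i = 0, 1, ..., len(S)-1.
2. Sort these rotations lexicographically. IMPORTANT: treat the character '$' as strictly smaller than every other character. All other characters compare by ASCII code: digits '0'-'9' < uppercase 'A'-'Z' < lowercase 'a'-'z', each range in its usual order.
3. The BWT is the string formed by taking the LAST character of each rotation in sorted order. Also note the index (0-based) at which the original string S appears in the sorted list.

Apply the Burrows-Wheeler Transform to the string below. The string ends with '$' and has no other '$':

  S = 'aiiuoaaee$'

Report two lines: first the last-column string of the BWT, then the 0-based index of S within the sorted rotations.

All 10 rotations (rotation i = S[i:]+S[:i]):
  rot[0] = aiiuoaaee$
  rot[1] = iiuoaaee$a
  rot[2] = iuoaaee$ai
  rot[3] = uoaaee$aii
  rot[4] = oaaee$aiiu
  rot[5] = aaee$aiiuo
  rot[6] = aee$aiiuoa
  rot[7] = ee$aiiuoaa
  rot[8] = e$aiiuoaae
  rot[9] = $aiiuoaaee
Sorted (with $ < everything):
  sorted[0] = $aiiuoaaee  (last char: 'e')
  sorted[1] = aaee$aiiuo  (last char: 'o')
  sorted[2] = aee$aiiuoa  (last char: 'a')
  sorted[3] = aiiuoaaee$  (last char: '$')
  sorted[4] = e$aiiuoaae  (last char: 'e')
  sorted[5] = ee$aiiuoaa  (last char: 'a')
  sorted[6] = iiuoaaee$a  (last char: 'a')
  sorted[7] = iuoaaee$ai  (last char: 'i')
  sorted[8] = oaaee$aiiu  (last char: 'u')
  sorted[9] = uoaaee$aii  (last char: 'i')
Last column: eoa$eaaiui
Original string S is at sorted index 3

Answer: eoa$eaaiui
3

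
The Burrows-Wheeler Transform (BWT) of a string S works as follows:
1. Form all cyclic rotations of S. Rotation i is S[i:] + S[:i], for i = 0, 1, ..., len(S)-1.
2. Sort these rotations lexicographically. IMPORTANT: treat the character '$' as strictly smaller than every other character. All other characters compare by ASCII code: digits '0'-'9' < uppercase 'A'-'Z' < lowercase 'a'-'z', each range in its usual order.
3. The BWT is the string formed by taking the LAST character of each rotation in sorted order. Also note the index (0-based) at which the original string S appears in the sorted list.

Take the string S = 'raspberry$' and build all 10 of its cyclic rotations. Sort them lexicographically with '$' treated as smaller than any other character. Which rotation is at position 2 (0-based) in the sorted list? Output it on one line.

All 10 rotations (rotation i = S[i:]+S[:i]):
  rot[0] = raspberry$
  rot[1] = aspberry$r
  rot[2] = spberry$ra
  rot[3] = pberry$ras
  rot[4] = berry$rasp
  rot[5] = erry$raspb
  rot[6] = rry$raspbe
  rot[7] = ry$raspber
  rot[8] = y$raspberr
  rot[9] = $raspberry
Sorted (with $ < everything):
  sorted[0] = $raspberry
  sorted[1] = aspberry$r
  sorted[2] = berry$rasp
  sorted[3] = erry$raspb
  sorted[4] = pberry$ras
  sorted[5] = raspberry$
  sorted[6] = rry$raspbe
  sorted[7] = ry$raspber
  sorted[8] = spberry$ra
  sorted[9] = y$raspberr
sorted[2] = berry$rasp

Answer: berry$rasp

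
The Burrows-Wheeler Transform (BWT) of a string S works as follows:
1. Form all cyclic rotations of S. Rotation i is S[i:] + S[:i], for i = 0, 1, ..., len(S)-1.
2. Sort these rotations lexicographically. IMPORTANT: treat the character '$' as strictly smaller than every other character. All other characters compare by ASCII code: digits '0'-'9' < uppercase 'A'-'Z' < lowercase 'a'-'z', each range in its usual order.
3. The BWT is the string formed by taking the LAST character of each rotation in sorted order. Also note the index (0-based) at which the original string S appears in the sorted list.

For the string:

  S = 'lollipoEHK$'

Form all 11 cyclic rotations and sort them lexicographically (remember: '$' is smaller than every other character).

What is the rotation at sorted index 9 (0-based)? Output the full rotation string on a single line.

All 11 rotations (rotation i = S[i:]+S[:i]):
  rot[0] = lollipoEHK$
  rot[1] = ollipoEHK$l
  rot[2] = llipoEHK$lo
  rot[3] = lipoEHK$lol
  rot[4] = ipoEHK$loll
  rot[5] = poEHK$lolli
  rot[6] = oEHK$lollip
  rot[7] = EHK$lollipo
  rot[8] = HK$lollipoE
  rot[9] = K$lollipoEH
  rot[10] = $lollipoEHK
Sorted (with $ < everything):
  sorted[0] = $lollipoEHK
  sorted[1] = EHK$lollipo
  sorted[2] = HK$lollipoE
  sorted[3] = K$lollipoEH
  sorted[4] = ipoEHK$loll
  sorted[5] = lipoEHK$lol
  sorted[6] = llipoEHK$lo
  sorted[7] = lollipoEHK$
  sorted[8] = oEHK$lollip
  sorted[9] = ollipoEHK$l
  sorted[10] = poEHK$lolli
sorted[9] = ollipoEHK$l

Answer: ollipoEHK$l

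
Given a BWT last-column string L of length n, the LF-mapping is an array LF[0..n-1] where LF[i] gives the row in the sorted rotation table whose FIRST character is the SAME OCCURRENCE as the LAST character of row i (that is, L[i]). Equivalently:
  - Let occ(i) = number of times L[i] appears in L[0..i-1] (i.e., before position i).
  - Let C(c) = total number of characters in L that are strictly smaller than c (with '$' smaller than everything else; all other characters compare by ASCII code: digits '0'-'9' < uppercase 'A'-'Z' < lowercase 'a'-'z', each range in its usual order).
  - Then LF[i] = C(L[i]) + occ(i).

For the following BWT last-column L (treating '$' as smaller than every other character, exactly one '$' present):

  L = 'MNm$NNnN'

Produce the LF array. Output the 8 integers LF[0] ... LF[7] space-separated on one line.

Char counts: '$':1, 'M':1, 'N':4, 'm':1, 'n':1
C (first-col start): C('$')=0, C('M')=1, C('N')=2, C('m')=6, C('n')=7
L[0]='M': occ=0, LF[0]=C('M')+0=1+0=1
L[1]='N': occ=0, LF[1]=C('N')+0=2+0=2
L[2]='m': occ=0, LF[2]=C('m')+0=6+0=6
L[3]='$': occ=0, LF[3]=C('$')+0=0+0=0
L[4]='N': occ=1, LF[4]=C('N')+1=2+1=3
L[5]='N': occ=2, LF[5]=C('N')+2=2+2=4
L[6]='n': occ=0, LF[6]=C('n')+0=7+0=7
L[7]='N': occ=3, LF[7]=C('N')+3=2+3=5

Answer: 1 2 6 0 3 4 7 5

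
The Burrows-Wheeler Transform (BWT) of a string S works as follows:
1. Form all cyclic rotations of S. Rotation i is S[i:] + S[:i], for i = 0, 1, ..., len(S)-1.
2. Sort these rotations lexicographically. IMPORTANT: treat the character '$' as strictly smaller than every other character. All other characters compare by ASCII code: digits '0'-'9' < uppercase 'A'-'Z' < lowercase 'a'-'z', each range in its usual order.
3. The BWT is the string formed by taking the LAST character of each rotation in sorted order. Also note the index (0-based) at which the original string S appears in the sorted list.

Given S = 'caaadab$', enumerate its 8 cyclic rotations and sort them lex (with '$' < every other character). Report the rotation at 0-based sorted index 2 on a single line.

Answer: aadab$ca

Derivation:
All 8 rotations (rotation i = S[i:]+S[:i]):
  rot[0] = caaadab$
  rot[1] = aaadab$c
  rot[2] = aadab$ca
  rot[3] = adab$caa
  rot[4] = dab$caaa
  rot[5] = ab$caaad
  rot[6] = b$caaada
  rot[7] = $caaadab
Sorted (with $ < everything):
  sorted[0] = $caaadab
  sorted[1] = aaadab$c
  sorted[2] = aadab$ca
  sorted[3] = ab$caaad
  sorted[4] = adab$caa
  sorted[5] = b$caaada
  sorted[6] = caaadab$
  sorted[7] = dab$caaa
sorted[2] = aadab$ca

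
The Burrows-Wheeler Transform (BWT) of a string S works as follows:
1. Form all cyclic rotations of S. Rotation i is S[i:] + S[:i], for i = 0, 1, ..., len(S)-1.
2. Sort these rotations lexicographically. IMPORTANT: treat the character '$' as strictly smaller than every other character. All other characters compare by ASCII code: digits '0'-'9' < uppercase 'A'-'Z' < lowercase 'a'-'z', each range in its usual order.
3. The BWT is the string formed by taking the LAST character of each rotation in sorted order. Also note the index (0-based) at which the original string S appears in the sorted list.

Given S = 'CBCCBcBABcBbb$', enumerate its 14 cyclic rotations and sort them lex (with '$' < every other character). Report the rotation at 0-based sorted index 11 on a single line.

All 14 rotations (rotation i = S[i:]+S[:i]):
  rot[0] = CBCCBcBABcBbb$
  rot[1] = BCCBcBABcBbb$C
  rot[2] = CCBcBABcBbb$CB
  rot[3] = CBcBABcBbb$CBC
  rot[4] = BcBABcBbb$CBCC
  rot[5] = cBABcBbb$CBCCB
  rot[6] = BABcBbb$CBCCBc
  rot[7] = ABcBbb$CBCCBcB
  rot[8] = BcBbb$CBCCBcBA
  rot[9] = cBbb$CBCCBcBAB
  rot[10] = Bbb$CBCCBcBABc
  rot[11] = bb$CBCCBcBABcB
  rot[12] = b$CBCCBcBABcBb
  rot[13] = $CBCCBcBABcBbb
Sorted (with $ < everything):
  sorted[0] = $CBCCBcBABcBbb
  sorted[1] = ABcBbb$CBCCBcB
  sorted[2] = BABcBbb$CBCCBc
  sorted[3] = BCCBcBABcBbb$C
  sorted[4] = Bbb$CBCCBcBABc
  sorted[5] = BcBABcBbb$CBCC
  sorted[6] = BcBbb$CBCCBcBA
  sorted[7] = CBCCBcBABcBbb$
  sorted[8] = CBcBABcBbb$CBC
  sorted[9] = CCBcBABcBbb$CB
  sorted[10] = b$CBCCBcBABcBb
  sorted[11] = bb$CBCCBcBABcB
  sorted[12] = cBABcBbb$CBCCB
  sorted[13] = cBbb$CBCCBcBAB
sorted[11] = bb$CBCCBcBABcB

Answer: bb$CBCCBcBABcB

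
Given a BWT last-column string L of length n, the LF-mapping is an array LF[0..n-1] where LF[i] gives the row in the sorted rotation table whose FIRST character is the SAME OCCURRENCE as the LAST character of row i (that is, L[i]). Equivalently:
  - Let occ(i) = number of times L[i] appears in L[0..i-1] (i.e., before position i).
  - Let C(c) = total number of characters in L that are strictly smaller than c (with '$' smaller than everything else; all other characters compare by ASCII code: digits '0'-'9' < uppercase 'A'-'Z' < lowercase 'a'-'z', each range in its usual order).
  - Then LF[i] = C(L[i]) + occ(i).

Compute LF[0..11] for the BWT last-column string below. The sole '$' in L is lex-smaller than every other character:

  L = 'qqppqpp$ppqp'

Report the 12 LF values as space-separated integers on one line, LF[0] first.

Answer: 8 9 1 2 10 3 4 0 5 6 11 7

Derivation:
Char counts: '$':1, 'p':7, 'q':4
C (first-col start): C('$')=0, C('p')=1, C('q')=8
L[0]='q': occ=0, LF[0]=C('q')+0=8+0=8
L[1]='q': occ=1, LF[1]=C('q')+1=8+1=9
L[2]='p': occ=0, LF[2]=C('p')+0=1+0=1
L[3]='p': occ=1, LF[3]=C('p')+1=1+1=2
L[4]='q': occ=2, LF[4]=C('q')+2=8+2=10
L[5]='p': occ=2, LF[5]=C('p')+2=1+2=3
L[6]='p': occ=3, LF[6]=C('p')+3=1+3=4
L[7]='$': occ=0, LF[7]=C('$')+0=0+0=0
L[8]='p': occ=4, LF[8]=C('p')+4=1+4=5
L[9]='p': occ=5, LF[9]=C('p')+5=1+5=6
L[10]='q': occ=3, LF[10]=C('q')+3=8+3=11
L[11]='p': occ=6, LF[11]=C('p')+6=1+6=7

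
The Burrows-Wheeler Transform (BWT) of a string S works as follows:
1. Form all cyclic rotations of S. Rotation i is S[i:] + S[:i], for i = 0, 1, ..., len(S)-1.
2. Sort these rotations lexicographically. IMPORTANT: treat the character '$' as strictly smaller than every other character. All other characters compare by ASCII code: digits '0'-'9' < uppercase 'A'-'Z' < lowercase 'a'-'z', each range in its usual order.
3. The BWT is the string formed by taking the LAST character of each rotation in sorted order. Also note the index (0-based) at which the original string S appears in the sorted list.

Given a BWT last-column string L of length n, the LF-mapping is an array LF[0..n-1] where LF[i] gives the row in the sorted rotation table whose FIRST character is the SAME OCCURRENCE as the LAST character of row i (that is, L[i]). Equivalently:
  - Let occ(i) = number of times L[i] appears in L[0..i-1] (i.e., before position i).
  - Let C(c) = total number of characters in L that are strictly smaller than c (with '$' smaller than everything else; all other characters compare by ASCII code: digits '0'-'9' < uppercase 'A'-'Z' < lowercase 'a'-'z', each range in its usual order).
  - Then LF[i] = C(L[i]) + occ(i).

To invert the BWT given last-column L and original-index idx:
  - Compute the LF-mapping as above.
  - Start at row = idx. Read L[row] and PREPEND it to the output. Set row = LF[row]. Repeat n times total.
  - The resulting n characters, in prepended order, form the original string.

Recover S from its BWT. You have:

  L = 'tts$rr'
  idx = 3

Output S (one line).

Answer: srtrt$

Derivation:
LF mapping: 4 5 3 0 1 2
Walk LF starting at row 3, prepending L[row]:
  step 1: row=3, L[3]='$', prepend. Next row=LF[3]=0
  step 2: row=0, L[0]='t', prepend. Next row=LF[0]=4
  step 3: row=4, L[4]='r', prepend. Next row=LF[4]=1
  step 4: row=1, L[1]='t', prepend. Next row=LF[1]=5
  step 5: row=5, L[5]='r', prepend. Next row=LF[5]=2
  step 6: row=2, L[2]='s', prepend. Next row=LF[2]=3
Reversed output: srtrt$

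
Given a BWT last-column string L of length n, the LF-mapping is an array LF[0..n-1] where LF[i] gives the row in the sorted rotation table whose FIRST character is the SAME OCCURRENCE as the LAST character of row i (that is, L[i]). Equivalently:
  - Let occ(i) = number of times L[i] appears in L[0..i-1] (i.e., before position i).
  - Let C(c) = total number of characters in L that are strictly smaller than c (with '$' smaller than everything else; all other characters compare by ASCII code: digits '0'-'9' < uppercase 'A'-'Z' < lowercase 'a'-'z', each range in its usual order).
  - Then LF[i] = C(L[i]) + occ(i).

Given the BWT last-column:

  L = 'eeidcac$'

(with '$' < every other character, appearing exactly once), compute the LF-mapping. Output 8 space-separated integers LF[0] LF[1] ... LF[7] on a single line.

Char counts: '$':1, 'a':1, 'c':2, 'd':1, 'e':2, 'i':1
C (first-col start): C('$')=0, C('a')=1, C('c')=2, C('d')=4, C('e')=5, C('i')=7
L[0]='e': occ=0, LF[0]=C('e')+0=5+0=5
L[1]='e': occ=1, LF[1]=C('e')+1=5+1=6
L[2]='i': occ=0, LF[2]=C('i')+0=7+0=7
L[3]='d': occ=0, LF[3]=C('d')+0=4+0=4
L[4]='c': occ=0, LF[4]=C('c')+0=2+0=2
L[5]='a': occ=0, LF[5]=C('a')+0=1+0=1
L[6]='c': occ=1, LF[6]=C('c')+1=2+1=3
L[7]='$': occ=0, LF[7]=C('$')+0=0+0=0

Answer: 5 6 7 4 2 1 3 0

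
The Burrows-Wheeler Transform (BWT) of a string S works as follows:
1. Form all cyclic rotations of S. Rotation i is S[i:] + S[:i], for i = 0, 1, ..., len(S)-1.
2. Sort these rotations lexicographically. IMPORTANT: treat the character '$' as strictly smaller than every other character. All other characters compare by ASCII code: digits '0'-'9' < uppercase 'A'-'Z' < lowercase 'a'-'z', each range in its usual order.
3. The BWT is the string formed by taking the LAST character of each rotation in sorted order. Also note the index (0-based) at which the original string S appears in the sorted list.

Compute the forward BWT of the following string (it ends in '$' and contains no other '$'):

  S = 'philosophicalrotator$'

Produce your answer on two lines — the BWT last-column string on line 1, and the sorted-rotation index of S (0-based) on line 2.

All 21 rotations (rotation i = S[i:]+S[:i]):
  rot[0] = philosophicalrotator$
  rot[1] = hilosophicalrotator$p
  rot[2] = ilosophicalrotator$ph
  rot[3] = losophicalrotator$phi
  rot[4] = osophicalrotator$phil
  rot[5] = sophicalrotator$philo
  rot[6] = ophicalrotator$philos
  rot[7] = phicalrotator$philoso
  rot[8] = hicalrotator$philosop
  rot[9] = icalrotator$philosoph
  rot[10] = calrotator$philosophi
  rot[11] = alrotator$philosophic
  rot[12] = lrotator$philosophica
  rot[13] = rotator$philosophical
  rot[14] = otator$philosophicalr
  rot[15] = tator$philosophicalro
  rot[16] = ator$philosophicalrot
  rot[17] = tor$philosophicalrota
  rot[18] = or$philosophicalrotat
  rot[19] = r$philosophicalrotato
  rot[20] = $philosophicalrotator
Sorted (with $ < everything):
  sorted[0] = $philosophicalrotator  (last char: 'r')
  sorted[1] = alrotator$philosophic  (last char: 'c')
  sorted[2] = ator$philosophicalrot  (last char: 't')
  sorted[3] = calrotator$philosophi  (last char: 'i')
  sorted[4] = hicalrotator$philosop  (last char: 'p')
  sorted[5] = hilosophicalrotator$p  (last char: 'p')
  sorted[6] = icalrotator$philosoph  (last char: 'h')
  sorted[7] = ilosophicalrotator$ph  (last char: 'h')
  sorted[8] = losophicalrotator$phi  (last char: 'i')
  sorted[9] = lrotator$philosophica  (last char: 'a')
  sorted[10] = ophicalrotator$philos  (last char: 's')
  sorted[11] = or$philosophicalrotat  (last char: 't')
  sorted[12] = osophicalrotator$phil  (last char: 'l')
  sorted[13] = otator$philosophicalr  (last char: 'r')
  sorted[14] = phicalrotator$philoso  (last char: 'o')
  sorted[15] = philosophicalrotator$  (last char: '$')
  sorted[16] = r$philosophicalrotato  (last char: 'o')
  sorted[17] = rotator$philosophical  (last char: 'l')
  sorted[18] = sophicalrotator$philo  (last char: 'o')
  sorted[19] = tator$philosophicalro  (last char: 'o')
  sorted[20] = tor$philosophicalrota  (last char: 'a')
Last column: rctipphhiastlro$olooa
Original string S is at sorted index 15

Answer: rctipphhiastlro$olooa
15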